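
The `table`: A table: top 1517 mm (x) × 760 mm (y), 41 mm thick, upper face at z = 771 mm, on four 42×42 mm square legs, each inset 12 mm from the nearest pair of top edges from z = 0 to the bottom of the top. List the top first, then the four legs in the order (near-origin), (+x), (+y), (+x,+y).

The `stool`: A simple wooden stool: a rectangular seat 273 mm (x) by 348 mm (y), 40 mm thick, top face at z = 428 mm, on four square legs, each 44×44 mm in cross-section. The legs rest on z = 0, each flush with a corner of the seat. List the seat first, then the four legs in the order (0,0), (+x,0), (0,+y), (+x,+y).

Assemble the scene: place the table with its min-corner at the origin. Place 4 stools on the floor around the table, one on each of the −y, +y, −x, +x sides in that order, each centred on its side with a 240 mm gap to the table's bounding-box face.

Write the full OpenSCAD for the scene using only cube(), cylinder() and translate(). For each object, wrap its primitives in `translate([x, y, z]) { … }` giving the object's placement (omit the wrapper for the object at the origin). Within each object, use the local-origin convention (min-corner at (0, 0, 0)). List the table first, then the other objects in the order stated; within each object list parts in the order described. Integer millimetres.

translate([0, 0, 730]) cube([1517, 760, 41]);
translate([12, 12, 0]) cube([42, 42, 730]);
translate([1463, 12, 0]) cube([42, 42, 730]);
translate([12, 706, 0]) cube([42, 42, 730]);
translate([1463, 706, 0]) cube([42, 42, 730]);
translate([622, -588, 0]) {
  translate([0, 0, 388]) cube([273, 348, 40]);
  cube([44, 44, 388]);
  translate([229, 0, 0]) cube([44, 44, 388]);
  translate([0, 304, 0]) cube([44, 44, 388]);
  translate([229, 304, 0]) cube([44, 44, 388]);
}
translate([622, 1000, 0]) {
  translate([0, 0, 388]) cube([273, 348, 40]);
  cube([44, 44, 388]);
  translate([229, 0, 0]) cube([44, 44, 388]);
  translate([0, 304, 0]) cube([44, 44, 388]);
  translate([229, 304, 0]) cube([44, 44, 388]);
}
translate([-513, 206, 0]) {
  translate([0, 0, 388]) cube([273, 348, 40]);
  cube([44, 44, 388]);
  translate([229, 0, 0]) cube([44, 44, 388]);
  translate([0, 304, 0]) cube([44, 44, 388]);
  translate([229, 304, 0]) cube([44, 44, 388]);
}
translate([1757, 206, 0]) {
  translate([0, 0, 388]) cube([273, 348, 40]);
  cube([44, 44, 388]);
  translate([229, 0, 0]) cube([44, 44, 388]);
  translate([0, 304, 0]) cube([44, 44, 388]);
  translate([229, 304, 0]) cube([44, 44, 388]);
}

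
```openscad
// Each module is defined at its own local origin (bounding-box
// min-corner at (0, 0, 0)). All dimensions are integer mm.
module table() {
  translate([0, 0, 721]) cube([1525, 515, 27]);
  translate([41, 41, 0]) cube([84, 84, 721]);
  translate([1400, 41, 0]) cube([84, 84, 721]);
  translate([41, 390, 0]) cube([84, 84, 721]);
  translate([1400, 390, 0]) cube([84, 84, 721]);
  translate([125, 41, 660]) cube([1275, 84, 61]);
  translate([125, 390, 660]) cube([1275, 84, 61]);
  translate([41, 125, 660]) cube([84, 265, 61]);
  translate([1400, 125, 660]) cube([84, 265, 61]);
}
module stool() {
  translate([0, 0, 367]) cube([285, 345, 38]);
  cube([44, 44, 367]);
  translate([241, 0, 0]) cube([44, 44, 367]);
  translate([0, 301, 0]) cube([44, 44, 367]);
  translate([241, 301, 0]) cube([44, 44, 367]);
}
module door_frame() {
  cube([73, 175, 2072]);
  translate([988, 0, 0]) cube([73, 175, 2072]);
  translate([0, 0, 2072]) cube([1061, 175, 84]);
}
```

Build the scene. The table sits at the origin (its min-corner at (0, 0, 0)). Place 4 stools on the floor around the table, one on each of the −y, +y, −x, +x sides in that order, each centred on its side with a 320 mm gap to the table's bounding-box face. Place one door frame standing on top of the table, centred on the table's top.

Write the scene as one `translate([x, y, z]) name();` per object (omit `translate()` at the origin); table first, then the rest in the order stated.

table();
translate([620, -665, 0]) stool();
translate([620, 835, 0]) stool();
translate([-605, 85, 0]) stool();
translate([1845, 85, 0]) stool();
translate([232, 170, 748]) door_frame();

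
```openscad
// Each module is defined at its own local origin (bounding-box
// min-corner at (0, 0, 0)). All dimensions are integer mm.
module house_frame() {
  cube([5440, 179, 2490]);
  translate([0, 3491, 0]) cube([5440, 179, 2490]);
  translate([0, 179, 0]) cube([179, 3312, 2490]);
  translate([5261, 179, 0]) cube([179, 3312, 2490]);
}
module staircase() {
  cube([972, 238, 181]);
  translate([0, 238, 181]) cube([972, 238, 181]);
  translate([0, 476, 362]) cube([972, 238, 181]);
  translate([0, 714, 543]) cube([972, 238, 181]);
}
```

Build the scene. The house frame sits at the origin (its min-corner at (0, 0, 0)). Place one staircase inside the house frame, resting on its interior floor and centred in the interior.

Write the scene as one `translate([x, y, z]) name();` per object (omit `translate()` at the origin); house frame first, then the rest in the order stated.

house_frame();
translate([2234, 1359, 0]) staircase();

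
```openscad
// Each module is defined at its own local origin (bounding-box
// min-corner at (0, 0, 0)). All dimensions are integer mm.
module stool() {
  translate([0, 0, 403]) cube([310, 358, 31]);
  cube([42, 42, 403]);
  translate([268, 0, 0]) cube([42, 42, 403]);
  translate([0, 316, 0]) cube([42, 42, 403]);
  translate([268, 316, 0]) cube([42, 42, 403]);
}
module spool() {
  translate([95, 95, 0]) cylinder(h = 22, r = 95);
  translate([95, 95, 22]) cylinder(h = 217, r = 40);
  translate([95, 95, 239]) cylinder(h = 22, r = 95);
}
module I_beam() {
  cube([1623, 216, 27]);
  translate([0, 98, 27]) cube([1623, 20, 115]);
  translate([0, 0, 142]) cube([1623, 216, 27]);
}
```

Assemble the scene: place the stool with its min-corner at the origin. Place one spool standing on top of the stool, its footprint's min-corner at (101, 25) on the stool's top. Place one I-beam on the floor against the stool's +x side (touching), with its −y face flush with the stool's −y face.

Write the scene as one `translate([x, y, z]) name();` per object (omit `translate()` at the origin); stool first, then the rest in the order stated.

stool();
translate([101, 25, 434]) spool();
translate([310, 0, 0]) I_beam();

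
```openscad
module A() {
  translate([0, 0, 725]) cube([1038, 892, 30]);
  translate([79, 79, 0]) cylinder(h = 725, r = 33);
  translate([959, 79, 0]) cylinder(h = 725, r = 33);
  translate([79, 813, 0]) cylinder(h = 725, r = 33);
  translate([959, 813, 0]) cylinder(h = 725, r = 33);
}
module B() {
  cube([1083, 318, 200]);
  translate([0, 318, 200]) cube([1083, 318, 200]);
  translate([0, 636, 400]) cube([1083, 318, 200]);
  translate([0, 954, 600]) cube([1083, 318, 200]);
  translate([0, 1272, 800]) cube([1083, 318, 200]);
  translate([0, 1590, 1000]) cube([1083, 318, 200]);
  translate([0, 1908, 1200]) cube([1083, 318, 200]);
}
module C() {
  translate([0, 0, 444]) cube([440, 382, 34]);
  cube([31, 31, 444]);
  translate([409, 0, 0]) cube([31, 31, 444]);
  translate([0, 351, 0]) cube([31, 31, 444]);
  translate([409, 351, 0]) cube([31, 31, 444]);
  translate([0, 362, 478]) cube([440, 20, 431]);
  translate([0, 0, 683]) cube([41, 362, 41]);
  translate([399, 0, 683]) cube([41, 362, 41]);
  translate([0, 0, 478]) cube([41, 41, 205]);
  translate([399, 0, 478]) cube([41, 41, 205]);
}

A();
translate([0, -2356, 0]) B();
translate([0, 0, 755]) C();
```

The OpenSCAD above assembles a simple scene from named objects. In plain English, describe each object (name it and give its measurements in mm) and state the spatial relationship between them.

A is a table: top 1038 mm (x) × 892 mm (y), 30 mm thick, upper face at z = 755 mm, on four round legs of 66 mm diameter, each leg's bounding box inset 46 mm from the nearest pair of top edges, running from z = 0 to the bottom of the top.

B is a run of 7 identical solid stair steps. Each tread is 1083×318 mm and each step block is 200 mm high. Step 1 rests on the floor; step k is offset from step 1 by (k−1)×318 mm in y and (k−1)×200 mm in z.

C is a chair: 440×382 mm seat, 34 mm thick, top at z = 478 mm, on four 31 mm square corner legs flush with the seat edges. A 20 mm thick backrest slab spans the full seat width, extending 431 mm above the seat top, its back face flush with the seat's +y edge. Two armrests of 41×41 mm section run along each side from the seat's front edge to the front of the backrest, top faces 246 mm above the seat top and outer faces flush with the seat's x-edges; a 41×41 mm post under the front of each armrest stands on the seat at the front corner.

The staircase is on the floor beside the table on its −y side. The chair is on top of the table.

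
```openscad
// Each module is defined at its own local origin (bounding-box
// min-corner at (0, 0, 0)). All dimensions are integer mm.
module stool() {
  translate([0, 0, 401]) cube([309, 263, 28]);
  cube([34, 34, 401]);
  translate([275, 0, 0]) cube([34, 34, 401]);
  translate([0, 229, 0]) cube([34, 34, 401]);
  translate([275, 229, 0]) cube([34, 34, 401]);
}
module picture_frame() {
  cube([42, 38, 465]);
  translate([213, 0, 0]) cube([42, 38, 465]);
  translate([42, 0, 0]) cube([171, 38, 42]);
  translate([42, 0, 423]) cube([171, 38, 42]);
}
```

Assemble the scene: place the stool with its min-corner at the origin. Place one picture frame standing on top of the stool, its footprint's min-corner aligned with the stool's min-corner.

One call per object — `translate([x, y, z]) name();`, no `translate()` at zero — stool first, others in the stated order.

stool();
translate([0, 0, 429]) picture_frame();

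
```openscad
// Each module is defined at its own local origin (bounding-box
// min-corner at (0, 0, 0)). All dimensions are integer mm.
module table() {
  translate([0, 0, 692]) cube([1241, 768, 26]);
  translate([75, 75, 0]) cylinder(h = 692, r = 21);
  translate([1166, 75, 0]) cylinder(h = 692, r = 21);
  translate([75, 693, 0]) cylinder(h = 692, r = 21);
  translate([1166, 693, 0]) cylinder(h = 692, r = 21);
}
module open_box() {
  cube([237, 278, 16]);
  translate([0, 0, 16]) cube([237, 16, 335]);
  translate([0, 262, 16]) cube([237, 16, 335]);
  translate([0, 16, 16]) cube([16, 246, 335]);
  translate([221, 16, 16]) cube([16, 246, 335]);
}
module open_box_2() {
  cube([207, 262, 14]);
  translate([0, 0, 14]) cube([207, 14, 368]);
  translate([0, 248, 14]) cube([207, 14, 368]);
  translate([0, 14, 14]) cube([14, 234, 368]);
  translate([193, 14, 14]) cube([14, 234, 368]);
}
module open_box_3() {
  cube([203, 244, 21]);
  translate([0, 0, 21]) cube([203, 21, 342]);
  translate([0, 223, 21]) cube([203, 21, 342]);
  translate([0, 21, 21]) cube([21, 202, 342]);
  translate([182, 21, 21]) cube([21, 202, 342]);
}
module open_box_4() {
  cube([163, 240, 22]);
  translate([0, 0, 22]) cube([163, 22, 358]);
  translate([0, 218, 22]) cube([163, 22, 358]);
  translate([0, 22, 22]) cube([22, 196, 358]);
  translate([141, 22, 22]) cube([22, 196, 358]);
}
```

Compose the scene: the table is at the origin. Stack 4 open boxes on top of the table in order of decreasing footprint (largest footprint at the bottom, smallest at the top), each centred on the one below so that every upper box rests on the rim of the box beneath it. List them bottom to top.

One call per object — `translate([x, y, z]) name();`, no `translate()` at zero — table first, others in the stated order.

table();
translate([502, 245, 718]) open_box();
translate([517, 253, 1069]) open_box_2();
translate([519, 262, 1451]) open_box_3();
translate([539, 264, 1814]) open_box_4();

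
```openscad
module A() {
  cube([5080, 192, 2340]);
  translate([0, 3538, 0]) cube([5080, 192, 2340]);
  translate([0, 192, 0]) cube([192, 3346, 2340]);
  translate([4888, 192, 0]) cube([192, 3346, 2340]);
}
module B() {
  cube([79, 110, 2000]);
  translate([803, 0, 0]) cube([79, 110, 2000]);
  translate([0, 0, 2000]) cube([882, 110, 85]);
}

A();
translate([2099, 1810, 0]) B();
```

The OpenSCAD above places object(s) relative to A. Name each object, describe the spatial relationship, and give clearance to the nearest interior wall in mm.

Clearances: x = 1907, y = 1618; minimum 1618 mm.

A is a house frame. B is a door frame. The door frame sits inside the house frame, centred. The clearance to the nearest interior wall is 1618 mm.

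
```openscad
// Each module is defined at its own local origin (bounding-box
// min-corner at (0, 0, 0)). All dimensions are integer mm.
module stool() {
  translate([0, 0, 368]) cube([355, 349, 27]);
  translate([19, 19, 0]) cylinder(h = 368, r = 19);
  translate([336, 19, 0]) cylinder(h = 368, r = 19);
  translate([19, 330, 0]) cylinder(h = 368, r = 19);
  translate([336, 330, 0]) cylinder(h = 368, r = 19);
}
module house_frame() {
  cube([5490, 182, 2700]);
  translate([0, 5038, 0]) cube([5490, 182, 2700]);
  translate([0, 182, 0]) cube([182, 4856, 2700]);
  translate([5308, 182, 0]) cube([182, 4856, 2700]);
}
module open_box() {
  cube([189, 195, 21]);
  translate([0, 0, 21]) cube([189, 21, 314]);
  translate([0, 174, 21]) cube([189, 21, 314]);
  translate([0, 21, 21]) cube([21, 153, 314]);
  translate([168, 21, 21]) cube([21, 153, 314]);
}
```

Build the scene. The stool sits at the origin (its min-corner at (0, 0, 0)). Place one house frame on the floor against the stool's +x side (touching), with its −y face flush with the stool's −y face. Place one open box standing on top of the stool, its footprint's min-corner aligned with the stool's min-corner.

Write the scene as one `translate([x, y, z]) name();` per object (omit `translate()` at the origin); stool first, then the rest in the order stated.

stool();
translate([355, 0, 0]) house_frame();
translate([0, 0, 395]) open_box();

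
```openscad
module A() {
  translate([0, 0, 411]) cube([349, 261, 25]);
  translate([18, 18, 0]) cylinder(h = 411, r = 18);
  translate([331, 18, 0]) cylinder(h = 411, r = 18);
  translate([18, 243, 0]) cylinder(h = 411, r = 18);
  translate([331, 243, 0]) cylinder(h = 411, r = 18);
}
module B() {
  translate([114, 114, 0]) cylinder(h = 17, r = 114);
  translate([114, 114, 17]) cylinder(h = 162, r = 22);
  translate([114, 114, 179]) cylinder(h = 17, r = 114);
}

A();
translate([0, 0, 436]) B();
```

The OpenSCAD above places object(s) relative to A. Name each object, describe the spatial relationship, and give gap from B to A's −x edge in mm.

A is a stool. B is a spool. The spool is on top of the stool. The gap from the spool to the stool's −x edge is 0 mm.

The spool's min-x is at 0; the stool's min-x is 0; gap = 0 mm.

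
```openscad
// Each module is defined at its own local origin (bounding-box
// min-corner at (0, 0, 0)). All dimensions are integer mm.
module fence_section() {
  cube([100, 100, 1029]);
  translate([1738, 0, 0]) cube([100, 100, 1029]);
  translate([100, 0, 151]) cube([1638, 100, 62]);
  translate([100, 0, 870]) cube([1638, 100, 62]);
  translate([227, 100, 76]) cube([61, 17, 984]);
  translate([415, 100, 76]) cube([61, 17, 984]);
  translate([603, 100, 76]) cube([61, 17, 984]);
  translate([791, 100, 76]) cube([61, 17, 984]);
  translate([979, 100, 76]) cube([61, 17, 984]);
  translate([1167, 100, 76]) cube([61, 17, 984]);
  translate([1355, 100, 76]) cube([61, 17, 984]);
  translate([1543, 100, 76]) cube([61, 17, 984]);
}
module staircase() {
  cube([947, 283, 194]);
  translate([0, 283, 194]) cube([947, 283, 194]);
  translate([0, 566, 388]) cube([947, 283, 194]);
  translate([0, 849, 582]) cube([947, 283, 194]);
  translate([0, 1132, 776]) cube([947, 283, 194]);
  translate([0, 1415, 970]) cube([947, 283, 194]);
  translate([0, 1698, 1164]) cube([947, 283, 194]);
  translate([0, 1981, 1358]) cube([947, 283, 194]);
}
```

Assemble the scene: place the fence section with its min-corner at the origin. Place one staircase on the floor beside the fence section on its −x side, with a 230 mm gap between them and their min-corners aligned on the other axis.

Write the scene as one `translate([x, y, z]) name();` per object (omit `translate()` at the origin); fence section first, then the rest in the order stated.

fence_section();
translate([-1177, 0, 0]) staircase();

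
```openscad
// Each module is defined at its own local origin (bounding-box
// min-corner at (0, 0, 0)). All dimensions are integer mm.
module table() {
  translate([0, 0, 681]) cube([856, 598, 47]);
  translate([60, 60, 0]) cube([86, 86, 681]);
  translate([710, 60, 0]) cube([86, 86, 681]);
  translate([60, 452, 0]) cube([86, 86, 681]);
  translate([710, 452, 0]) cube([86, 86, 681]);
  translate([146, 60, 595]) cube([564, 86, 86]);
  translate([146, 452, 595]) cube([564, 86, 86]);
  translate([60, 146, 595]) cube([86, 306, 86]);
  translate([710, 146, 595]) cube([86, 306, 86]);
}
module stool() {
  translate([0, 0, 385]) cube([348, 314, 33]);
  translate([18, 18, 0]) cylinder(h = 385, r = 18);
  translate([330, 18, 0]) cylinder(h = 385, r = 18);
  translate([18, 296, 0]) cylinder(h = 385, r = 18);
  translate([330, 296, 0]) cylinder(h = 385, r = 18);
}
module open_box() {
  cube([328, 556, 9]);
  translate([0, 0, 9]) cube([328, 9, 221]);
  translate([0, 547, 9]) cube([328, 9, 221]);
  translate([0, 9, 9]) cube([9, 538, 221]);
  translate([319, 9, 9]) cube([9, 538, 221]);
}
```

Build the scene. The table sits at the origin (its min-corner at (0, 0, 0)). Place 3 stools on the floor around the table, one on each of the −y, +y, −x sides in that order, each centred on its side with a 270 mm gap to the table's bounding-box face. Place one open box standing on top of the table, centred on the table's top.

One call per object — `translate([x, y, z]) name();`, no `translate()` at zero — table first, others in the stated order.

table();
translate([254, -584, 0]) stool();
translate([254, 868, 0]) stool();
translate([-618, 142, 0]) stool();
translate([264, 21, 728]) open_box();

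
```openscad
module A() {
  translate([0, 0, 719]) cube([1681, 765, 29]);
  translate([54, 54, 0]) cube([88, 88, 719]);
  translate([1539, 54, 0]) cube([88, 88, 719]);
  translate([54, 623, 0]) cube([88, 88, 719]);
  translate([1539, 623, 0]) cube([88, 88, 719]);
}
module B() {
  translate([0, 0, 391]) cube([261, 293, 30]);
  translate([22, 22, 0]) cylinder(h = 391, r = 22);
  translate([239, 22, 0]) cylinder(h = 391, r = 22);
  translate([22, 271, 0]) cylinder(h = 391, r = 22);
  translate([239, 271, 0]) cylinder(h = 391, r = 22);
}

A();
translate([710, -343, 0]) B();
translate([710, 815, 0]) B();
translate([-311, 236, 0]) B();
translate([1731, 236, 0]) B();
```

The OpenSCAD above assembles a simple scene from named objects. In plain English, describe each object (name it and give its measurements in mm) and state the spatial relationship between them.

A is a table: top 1681 mm (x) × 765 mm (y), 29 mm thick, upper face at z = 748 mm, on four 88×88 mm square legs, each inset 54 mm from the nearest pair of top edges, running from z = 0 to the bottom of the top.

B is a four-legged stool. The seat is a 261×293×30 mm slab whose top surface is at z = 421 mm; four round legs, each 44 mm in diameter, run from the floor (z = 0) to the underside of the seat, each leg's axis is inset half a diameter from the nearest pair of seat edges (so the leg's bounding box is flush with the corner).

Four stools sit around the table at the −y, +y, −x, +x sides.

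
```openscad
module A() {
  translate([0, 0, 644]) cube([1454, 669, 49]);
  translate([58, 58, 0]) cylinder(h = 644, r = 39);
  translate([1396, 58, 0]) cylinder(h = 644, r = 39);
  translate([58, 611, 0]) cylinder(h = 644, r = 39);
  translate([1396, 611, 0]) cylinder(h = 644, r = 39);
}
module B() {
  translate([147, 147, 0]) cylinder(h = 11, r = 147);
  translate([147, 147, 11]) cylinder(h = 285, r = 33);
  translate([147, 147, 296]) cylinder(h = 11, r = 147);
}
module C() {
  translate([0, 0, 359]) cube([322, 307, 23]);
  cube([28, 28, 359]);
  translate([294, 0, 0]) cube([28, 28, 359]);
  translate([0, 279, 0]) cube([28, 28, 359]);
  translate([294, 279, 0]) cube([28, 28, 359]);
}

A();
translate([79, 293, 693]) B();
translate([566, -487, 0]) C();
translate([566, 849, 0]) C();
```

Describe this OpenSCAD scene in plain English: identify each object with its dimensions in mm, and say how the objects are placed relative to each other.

A is a table: top 1454 mm (x) × 669 mm (y), 49 mm thick, upper face at z = 693 mm, on four round legs of 78 mm diameter, each leg's bounding box inset 19 mm from the nearest pair of top edges, running from z = 0 to the bottom of the top.

B is a spool: two coaxial disc flanges of radius 147 mm and thickness 11 mm, joined by a core cylinder of radius 33 mm and height 285 mm. The lower flange rests on z = 0 and the three cylinders share a vertical axis.

C is a simple wooden stool: a rectangular seat 322 mm (x) by 307 mm (y), 23 mm thick, top face at z = 382 mm, on four square legs, each 28×28 mm in cross-section. The legs rest on z = 0, each flush with a corner of the seat.

The spool is on top of the table. Two stools sit around the table at the −y, +y sides.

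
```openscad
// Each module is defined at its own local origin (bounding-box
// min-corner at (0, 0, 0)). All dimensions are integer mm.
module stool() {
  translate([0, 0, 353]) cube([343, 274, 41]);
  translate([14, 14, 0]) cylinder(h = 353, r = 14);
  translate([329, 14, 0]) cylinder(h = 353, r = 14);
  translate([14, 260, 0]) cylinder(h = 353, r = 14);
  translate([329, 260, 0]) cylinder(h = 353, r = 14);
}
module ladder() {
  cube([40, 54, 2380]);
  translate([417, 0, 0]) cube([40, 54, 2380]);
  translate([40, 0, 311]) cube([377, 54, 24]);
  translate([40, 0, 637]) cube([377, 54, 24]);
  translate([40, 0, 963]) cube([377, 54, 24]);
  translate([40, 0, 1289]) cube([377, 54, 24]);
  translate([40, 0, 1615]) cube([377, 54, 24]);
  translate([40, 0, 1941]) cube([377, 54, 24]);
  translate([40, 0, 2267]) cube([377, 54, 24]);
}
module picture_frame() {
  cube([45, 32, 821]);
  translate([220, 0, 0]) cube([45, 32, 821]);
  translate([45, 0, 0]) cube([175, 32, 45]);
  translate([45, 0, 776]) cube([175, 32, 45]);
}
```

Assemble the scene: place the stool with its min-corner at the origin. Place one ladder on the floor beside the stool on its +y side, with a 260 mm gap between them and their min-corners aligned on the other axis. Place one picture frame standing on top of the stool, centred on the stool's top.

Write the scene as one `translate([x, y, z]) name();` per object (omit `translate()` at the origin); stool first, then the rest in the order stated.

stool();
translate([0, 534, 0]) ladder();
translate([39, 121, 394]) picture_frame();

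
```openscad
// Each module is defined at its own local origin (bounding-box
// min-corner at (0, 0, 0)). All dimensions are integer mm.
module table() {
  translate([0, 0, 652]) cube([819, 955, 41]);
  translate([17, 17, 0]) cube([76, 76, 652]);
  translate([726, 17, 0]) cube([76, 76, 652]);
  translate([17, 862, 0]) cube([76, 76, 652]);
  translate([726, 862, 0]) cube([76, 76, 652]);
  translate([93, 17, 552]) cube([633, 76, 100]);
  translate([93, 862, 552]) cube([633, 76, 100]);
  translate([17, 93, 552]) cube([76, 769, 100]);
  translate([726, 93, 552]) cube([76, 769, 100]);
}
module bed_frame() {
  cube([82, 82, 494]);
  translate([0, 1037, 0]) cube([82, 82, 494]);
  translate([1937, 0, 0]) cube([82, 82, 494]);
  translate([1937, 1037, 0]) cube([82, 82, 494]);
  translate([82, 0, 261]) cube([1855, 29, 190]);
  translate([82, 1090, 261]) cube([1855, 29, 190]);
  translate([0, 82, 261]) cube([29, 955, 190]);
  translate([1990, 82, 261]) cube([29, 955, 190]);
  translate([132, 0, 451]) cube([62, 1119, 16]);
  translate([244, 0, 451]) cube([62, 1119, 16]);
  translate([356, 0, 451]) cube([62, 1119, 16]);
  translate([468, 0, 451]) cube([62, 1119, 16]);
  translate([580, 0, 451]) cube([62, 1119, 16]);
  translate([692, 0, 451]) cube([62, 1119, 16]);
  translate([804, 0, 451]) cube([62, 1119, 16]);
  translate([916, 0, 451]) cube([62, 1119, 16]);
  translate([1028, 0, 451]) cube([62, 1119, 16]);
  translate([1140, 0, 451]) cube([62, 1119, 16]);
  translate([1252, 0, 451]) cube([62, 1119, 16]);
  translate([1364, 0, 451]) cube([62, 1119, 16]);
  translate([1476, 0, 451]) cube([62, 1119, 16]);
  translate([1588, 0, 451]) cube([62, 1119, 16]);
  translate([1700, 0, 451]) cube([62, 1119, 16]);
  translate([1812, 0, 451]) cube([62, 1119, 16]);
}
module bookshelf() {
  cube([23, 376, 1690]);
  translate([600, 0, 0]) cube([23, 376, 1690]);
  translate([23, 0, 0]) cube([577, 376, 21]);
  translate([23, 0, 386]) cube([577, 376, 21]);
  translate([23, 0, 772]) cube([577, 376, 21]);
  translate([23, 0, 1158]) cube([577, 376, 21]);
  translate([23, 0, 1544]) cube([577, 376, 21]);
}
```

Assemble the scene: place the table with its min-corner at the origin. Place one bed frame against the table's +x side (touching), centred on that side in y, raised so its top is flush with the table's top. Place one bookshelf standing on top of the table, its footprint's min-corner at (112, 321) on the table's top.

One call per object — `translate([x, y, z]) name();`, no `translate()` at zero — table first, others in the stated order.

table();
translate([819, -82, 199]) bed_frame();
translate([112, 321, 693]) bookshelf();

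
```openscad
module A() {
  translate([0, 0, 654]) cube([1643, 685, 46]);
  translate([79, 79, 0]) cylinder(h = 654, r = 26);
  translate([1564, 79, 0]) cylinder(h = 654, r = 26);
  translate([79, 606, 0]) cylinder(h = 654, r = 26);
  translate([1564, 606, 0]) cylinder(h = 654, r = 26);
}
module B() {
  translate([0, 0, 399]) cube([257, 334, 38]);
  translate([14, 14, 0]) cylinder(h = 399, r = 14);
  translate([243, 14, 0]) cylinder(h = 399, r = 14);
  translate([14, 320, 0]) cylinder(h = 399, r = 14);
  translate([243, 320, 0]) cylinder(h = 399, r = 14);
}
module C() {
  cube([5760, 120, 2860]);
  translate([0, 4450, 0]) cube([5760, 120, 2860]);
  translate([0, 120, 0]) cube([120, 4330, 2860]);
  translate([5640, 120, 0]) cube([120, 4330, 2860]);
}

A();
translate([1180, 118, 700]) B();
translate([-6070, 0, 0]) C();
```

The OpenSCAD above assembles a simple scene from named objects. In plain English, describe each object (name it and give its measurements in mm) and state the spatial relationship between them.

A is a table: top 1643 mm (x) × 685 mm (y), 46 mm thick, upper face at z = 700 mm, on four round legs of 52 mm diameter, each leg's bounding box inset 53 mm from the nearest pair of top edges, running from z = 0 to the bottom of the top.

B is a four-legged stool. The seat is a 257×334×38 mm slab whose top surface is at z = 437 mm; four round legs, each 28 mm in diameter, run from the floor (z = 0) to the underside of the seat, each leg's axis is inset half a diameter from the nearest pair of seat edges (so the leg's bounding box is flush with the corner).

C is a box-shaped house frame (walls only): outside footprint 5760×4570 mm, wall height 2860 mm, wall thickness 120 mm. The two y-facing walls run the full x-width; the two x-facing walls fit between the inner faces of the y-facing walls.

The stool is on top of the table. The house frame is on the floor beside the table on its −x side.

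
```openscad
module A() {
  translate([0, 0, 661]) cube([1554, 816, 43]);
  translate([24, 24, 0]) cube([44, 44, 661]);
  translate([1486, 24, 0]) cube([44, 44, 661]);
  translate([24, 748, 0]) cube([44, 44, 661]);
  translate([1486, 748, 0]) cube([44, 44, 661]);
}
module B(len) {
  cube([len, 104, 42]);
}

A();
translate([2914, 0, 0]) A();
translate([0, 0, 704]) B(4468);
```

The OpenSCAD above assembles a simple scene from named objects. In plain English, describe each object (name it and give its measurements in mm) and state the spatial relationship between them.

A is a table: top 1554 mm (x) × 816 mm (y), 43 mm thick, upper face at z = 704 mm, on four 44×44 mm square legs, each inset 24 mm from the nearest pair of top edges, running from z = 0 to the bottom of the top.

B is a rectangular beam 4468 mm long (x), 104 mm deep (y), 42 mm thick (z).

The beam spans the tops of two tables placed 1360 mm apart, resting at z = 704 mm.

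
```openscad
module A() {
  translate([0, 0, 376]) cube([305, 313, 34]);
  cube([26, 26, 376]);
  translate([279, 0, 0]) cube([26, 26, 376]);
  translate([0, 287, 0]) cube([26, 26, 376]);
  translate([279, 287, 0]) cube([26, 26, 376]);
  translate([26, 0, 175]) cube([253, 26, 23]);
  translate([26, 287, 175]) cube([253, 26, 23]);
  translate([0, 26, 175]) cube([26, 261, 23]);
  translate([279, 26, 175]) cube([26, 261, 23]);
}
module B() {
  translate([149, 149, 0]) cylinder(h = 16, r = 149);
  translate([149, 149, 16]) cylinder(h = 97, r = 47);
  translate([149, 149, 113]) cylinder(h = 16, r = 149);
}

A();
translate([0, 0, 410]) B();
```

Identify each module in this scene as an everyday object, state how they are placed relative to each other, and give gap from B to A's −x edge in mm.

A is a stool. B is a spool. The spool is on top of the stool. The gap from the spool to the stool's −x edge is 0 mm.

The spool's min-x is at 0; the stool's min-x is 0; gap = 0 mm.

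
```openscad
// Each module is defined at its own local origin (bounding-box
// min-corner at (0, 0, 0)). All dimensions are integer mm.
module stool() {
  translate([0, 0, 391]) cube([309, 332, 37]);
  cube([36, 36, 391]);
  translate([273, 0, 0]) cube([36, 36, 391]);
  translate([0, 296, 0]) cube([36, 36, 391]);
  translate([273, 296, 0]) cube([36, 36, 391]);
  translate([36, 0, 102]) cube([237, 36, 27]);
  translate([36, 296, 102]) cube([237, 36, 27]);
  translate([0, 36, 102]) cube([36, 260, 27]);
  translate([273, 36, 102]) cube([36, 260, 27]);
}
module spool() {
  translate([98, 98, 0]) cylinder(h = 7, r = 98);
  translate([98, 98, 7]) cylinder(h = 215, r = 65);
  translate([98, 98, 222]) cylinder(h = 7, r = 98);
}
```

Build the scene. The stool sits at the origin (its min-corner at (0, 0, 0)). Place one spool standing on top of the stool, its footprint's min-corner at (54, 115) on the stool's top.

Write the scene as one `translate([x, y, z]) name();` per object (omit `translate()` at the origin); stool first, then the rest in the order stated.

stool();
translate([54, 115, 428]) spool();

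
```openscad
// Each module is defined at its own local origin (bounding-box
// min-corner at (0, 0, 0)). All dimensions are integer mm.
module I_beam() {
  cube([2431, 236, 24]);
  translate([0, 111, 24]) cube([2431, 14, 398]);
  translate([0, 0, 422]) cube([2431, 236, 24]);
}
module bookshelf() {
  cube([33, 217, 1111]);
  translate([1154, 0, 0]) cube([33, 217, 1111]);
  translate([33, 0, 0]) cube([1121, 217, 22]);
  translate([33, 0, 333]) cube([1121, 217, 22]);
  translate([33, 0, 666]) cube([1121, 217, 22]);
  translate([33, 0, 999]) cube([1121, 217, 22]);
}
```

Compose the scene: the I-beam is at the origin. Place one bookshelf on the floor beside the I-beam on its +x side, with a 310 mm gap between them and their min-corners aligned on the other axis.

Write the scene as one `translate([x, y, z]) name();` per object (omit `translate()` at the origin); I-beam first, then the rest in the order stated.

I_beam();
translate([2741, 0, 0]) bookshelf();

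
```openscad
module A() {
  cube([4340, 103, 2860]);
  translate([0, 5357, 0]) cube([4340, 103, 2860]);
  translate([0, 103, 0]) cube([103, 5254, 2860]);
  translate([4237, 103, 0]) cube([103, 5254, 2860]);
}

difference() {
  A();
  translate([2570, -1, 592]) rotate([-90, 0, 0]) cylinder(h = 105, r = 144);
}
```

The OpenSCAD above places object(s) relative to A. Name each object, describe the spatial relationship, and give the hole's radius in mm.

The subtracted cylinder has r = 144 mm.

A is a house frame. The house frame has a circular hole through its front wall. The hole's radius is 144 mm.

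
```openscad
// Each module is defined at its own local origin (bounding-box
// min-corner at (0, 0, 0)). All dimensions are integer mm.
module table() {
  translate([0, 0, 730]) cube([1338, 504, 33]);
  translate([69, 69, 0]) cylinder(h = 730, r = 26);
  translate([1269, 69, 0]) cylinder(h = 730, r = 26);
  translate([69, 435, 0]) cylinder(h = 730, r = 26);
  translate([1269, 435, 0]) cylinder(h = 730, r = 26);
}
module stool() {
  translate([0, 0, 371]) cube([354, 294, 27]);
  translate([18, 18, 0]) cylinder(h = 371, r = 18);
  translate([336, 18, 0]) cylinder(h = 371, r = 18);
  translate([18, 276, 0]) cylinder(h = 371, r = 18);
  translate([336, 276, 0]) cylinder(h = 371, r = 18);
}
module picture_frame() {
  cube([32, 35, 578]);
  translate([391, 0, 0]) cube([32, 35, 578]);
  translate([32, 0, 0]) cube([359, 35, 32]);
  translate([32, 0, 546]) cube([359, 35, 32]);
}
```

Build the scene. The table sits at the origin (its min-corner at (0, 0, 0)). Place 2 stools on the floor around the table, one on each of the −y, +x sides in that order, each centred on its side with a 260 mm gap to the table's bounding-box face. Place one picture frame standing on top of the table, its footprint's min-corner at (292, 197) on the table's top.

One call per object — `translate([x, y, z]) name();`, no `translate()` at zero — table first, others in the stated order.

table();
translate([492, -554, 0]) stool();
translate([1598, 105, 0]) stool();
translate([292, 197, 763]) picture_frame();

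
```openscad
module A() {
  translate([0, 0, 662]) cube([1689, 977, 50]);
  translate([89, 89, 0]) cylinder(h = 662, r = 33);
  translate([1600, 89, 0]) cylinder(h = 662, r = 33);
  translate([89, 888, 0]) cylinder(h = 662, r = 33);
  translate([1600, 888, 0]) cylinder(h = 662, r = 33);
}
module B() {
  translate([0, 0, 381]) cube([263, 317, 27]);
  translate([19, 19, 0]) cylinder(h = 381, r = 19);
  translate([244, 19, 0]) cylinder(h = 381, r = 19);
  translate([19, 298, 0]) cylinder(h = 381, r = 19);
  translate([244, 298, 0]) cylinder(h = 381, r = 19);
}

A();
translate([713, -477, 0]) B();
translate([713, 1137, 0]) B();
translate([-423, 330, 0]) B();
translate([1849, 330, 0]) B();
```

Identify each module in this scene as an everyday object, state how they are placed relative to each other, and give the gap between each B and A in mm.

A is a table. B is a stool. Four stools sit around the table at the −y, +y, −x, +x sides. The gap between each stool and the table is 160 mm.

Each stool's nearest face is 160 mm from the table's bounding box.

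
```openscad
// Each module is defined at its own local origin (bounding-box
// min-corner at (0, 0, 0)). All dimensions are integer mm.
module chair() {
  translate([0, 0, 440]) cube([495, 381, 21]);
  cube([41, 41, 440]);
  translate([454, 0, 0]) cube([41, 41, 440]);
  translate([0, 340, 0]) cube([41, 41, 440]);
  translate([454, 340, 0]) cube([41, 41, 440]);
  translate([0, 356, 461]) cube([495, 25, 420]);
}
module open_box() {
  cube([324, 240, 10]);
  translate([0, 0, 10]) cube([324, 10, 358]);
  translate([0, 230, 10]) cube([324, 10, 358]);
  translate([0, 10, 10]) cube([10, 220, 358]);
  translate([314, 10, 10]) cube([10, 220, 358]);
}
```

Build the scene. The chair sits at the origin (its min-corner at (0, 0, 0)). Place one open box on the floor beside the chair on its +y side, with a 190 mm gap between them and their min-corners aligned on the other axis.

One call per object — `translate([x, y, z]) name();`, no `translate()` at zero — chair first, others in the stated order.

chair();
translate([0, 571, 0]) open_box();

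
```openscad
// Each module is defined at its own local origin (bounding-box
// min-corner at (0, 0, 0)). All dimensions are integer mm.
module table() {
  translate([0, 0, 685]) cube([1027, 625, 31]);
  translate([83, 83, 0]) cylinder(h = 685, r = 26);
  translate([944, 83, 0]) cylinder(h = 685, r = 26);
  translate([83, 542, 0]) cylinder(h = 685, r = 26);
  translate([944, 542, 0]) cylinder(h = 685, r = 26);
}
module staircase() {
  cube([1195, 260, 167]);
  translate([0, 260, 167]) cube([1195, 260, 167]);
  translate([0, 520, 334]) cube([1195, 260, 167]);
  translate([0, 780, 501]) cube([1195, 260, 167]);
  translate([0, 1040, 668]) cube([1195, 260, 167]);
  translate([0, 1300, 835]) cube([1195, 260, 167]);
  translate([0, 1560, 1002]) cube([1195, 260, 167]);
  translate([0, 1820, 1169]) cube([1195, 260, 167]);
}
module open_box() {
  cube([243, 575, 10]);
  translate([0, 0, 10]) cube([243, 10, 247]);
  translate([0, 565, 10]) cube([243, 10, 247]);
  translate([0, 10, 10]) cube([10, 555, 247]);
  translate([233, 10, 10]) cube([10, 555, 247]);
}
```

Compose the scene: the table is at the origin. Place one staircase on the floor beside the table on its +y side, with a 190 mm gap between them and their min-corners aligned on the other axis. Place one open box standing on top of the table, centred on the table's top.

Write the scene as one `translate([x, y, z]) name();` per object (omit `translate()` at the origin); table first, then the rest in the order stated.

table();
translate([0, 815, 0]) staircase();
translate([392, 25, 716]) open_box();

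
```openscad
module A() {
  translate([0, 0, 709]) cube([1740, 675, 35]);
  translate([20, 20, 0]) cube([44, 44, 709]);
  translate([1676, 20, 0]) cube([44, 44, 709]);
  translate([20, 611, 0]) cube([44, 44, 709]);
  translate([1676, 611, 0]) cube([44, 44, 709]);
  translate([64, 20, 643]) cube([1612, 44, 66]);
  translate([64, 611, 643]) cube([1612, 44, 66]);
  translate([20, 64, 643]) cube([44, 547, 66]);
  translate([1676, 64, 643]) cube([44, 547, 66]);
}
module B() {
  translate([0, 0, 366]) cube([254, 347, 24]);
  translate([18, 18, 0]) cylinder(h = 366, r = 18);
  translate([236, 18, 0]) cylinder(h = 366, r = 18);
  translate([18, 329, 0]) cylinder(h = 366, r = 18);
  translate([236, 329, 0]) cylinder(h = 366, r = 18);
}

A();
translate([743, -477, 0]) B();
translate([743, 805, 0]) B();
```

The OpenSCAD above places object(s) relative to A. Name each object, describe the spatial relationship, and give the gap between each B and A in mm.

Each stool's nearest face is 130 mm from the table's bounding box.

A is a table. B is a stool. Two stools sit around the table at the −y, +y sides. The gap between each stool and the table is 130 mm.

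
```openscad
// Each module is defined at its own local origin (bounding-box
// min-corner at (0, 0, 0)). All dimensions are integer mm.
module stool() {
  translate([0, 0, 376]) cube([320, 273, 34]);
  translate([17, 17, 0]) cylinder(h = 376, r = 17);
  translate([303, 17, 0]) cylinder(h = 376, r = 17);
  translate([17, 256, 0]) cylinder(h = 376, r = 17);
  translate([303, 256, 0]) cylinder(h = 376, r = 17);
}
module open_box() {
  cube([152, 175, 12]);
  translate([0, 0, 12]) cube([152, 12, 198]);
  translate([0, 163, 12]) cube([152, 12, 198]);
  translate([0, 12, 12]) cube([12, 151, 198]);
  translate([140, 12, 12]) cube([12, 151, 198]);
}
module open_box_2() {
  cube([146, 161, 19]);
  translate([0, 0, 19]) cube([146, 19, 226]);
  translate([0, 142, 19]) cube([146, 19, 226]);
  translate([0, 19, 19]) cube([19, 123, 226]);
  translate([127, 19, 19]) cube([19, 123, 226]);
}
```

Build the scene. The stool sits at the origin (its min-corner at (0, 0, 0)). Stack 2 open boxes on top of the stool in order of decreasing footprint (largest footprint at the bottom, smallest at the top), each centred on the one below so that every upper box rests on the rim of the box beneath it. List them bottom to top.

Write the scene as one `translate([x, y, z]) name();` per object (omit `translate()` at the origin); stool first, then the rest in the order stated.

stool();
translate([84, 49, 410]) open_box();
translate([87, 56, 620]) open_box_2();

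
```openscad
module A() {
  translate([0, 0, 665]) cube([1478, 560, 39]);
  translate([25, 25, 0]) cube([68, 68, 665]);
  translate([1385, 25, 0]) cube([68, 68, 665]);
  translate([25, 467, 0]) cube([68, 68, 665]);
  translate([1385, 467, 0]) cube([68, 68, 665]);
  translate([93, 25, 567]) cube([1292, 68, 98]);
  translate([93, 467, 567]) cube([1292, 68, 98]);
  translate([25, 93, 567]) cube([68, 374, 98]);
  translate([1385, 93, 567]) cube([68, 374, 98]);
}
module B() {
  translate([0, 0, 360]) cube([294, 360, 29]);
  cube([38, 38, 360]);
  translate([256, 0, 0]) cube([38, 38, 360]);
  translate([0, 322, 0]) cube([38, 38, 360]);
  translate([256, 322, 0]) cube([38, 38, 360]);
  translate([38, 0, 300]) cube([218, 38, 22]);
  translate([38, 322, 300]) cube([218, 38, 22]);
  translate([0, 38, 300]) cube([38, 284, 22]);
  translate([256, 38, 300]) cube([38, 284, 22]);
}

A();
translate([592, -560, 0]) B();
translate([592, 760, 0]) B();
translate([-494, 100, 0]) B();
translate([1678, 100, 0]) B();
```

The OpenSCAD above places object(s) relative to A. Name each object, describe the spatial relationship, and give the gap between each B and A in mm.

Each stool's nearest face is 200 mm from the table's bounding box.

A is a table. B is a stool. Four stools sit around the table at the −y, +y, −x, +x sides. The gap between each stool and the table is 200 mm.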